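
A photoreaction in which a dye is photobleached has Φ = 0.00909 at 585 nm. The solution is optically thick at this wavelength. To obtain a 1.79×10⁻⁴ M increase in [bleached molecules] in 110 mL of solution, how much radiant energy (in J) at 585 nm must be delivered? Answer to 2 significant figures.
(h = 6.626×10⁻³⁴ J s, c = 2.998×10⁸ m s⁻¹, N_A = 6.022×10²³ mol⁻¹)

440 J

Product: (1.79×10⁻⁴ M)(0.11 L) = 1.969×10⁻⁵ mol.
Photons that must be absorbed: 1.969×10⁻⁵ / 0.00909 = 0.002166 mol.
Photon energy: hc/λ = 3.396×10⁻¹⁹ J; per mole, 2.045×10⁵ J mol⁻¹.
Energy required: 0.002166 × 2.045×10⁵ = 440 J.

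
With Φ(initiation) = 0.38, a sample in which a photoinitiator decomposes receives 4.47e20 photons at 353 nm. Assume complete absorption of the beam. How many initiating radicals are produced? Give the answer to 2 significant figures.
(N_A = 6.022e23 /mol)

Moles of photons: 4.47e20 / 6.022e23 = 7.423e-4 mol.
Product: Φ × n_abs = 0.38 × 7.423e-4 = 2.821e-4 mol.
As a count: 2.821e-4 × 6.022e23 = 1.7e20.

1.7e20 initiating radicals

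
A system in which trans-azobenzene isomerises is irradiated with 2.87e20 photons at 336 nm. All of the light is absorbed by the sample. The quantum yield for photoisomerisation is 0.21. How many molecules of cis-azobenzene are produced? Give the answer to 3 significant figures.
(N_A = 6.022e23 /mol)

Moles of photons: 2.87e20 / 6.022e23 = 4.766e-4 mol.
Product: Φ × n_abs = 0.21 × 4.766e-4 = 1.001e-4 mol.
As a count: 1.001e-4 × 6.022e23 = 6.03e19.

6.03e19 molecules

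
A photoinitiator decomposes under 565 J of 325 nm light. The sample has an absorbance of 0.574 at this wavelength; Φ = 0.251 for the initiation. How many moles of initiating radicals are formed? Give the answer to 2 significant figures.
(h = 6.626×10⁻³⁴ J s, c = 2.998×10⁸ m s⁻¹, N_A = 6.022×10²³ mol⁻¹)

Photon energy at 325 nm: hc/λ = (6.626×10⁻³⁴)(2.998×10⁸)/(325×10⁻⁹) = 6.112×10⁻¹⁹ J.
Photons incident: 565 / 6.112×10⁻¹⁹ = 9.244×10²⁰, i.e. 9.244×10²⁰/6.022×10²³ = 0.001535 mol.
Fraction absorbed: 1 − 10^(−0.574) = 0.7333.
Photons absorbed: 0.7333 × 0.001535 = 0.001126 mol.
Product: Φ × n_abs = 0.251 × 0.001126 = 2.826×10⁻⁴ mol.

2.8×10⁻⁴ mol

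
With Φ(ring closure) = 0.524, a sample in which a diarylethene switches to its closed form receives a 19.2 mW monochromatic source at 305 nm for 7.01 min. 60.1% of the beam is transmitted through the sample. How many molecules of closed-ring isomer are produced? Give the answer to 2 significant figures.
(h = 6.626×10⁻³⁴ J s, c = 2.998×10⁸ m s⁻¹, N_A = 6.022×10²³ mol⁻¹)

Photon energy at 305 nm: hc/λ = (6.626×10⁻³⁴)(2.998×10⁸)/(305×10⁻⁹) = 6.513×10⁻¹⁹ J.
Energy delivered: (19.2 mW)(420.6 s) = 8.076 J.
Photons incident: 8.076 / 6.513×10⁻¹⁹ = 1.240×10¹⁹, i.e. 1.240×10¹⁹/6.022×10²³ = 2.059×10⁻⁵ mol.
Fraction absorbed: 1 − 60.1/100 = 0.3990.
Photons absorbed: 0.3990 × 2.059×10⁻⁵ = 8.215×10⁻⁶ mol.
Product: Φ × n_abs = 0.524 × 8.215×10⁻⁶ = 4.305×10⁻⁶ mol.
As a count: 4.305×10⁻⁶ × 6.022×10²³ = 2.6×10¹⁸.

2.6×10¹⁸ molecules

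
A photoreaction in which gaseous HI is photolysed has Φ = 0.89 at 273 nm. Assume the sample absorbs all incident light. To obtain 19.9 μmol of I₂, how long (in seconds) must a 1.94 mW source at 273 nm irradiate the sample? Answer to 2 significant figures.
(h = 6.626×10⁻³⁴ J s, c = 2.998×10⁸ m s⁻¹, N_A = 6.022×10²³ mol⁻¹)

t ≈ 5100 s

Product: 19.9 μmol = 1.99×10⁻⁵ mol.
Photons that must be absorbed: 1.99×10⁻⁵ / 0.89 = 2.236×10⁻⁵ mol.
Photon energy: hc/λ = 7.276×10⁻¹⁹ J; per mole, 4.382×10⁵ J mol⁻¹.
Energy required: 2.236×10⁻⁵ × 4.382×10⁵ = 9.798 J.
Time: 9.798 J / 0.00194 W = 5100 s.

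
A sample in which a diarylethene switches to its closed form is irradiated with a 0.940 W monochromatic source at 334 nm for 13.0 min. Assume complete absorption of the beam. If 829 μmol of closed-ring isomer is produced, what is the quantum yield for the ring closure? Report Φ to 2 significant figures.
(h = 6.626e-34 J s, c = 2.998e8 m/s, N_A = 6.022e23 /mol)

Product: 829 μmol = 8.29e-4 mol.
Photon energy at 334 nm: hc/λ = (6.626e-34)(2.998e8)/(334e-9) = 5.948e-19 J.
Energy delivered: (0.940 W)(780 s) = 733.2 J.
Photons incident: 733.2 / 5.948e-19 = 1.233e21, i.e. 1.233e21/6.022e23 = 0.002047 mol.
Φ = 8.29e-4 mol / 0.002047 mol photons = 0.40.

Φ = 0.40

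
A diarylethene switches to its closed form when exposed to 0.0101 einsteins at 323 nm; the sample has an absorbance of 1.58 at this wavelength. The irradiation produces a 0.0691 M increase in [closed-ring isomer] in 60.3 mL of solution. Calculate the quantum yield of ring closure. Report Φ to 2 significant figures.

Product: (0.0691 M)(0.0603 L) = 0.004167 mol.
Fraction absorbed: 1 − 10^(−1.58) = 0.9737.
Photons absorbed: 0.9737 × 0.0101 = 0.009834 mol.
Φ = 0.004167 mol / 0.009834 mol photons = 0.42.

Φ = 0.42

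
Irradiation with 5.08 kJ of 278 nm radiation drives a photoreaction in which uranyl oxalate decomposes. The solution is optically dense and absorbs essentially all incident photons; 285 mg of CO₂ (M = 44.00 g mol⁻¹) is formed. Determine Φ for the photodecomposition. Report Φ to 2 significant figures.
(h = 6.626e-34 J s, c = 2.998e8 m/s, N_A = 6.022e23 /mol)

Φ = 0.55

Product: 285 mg / 44.00 g mol⁻¹ = 0.006477 mol.
Photon energy at 278 nm: hc/λ = (6.626e-34)(2.998e8)/(278e-9) = 7.146e-19 J.
Incident energy: 5.08 kJ = 5080 J.
Photons incident: 5080 / 7.146e-19 = 7.109e21, i.e. 7.109e21/6.022e23 = 0.01181 mol.
Φ = 0.006477 mol / 0.01181 mol photons = 0.55.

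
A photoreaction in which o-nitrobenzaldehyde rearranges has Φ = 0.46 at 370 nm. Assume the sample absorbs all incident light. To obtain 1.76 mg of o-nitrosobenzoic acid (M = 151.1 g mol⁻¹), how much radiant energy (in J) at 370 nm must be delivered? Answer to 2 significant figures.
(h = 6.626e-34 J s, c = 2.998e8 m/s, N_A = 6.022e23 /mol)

8.2 J

Product: 1.76 mg / 151.1 g mol⁻¹ = 1.165e-5 mol.
Photons that must be absorbed: 1.165e-5 / 0.46 = 2.533e-5 mol.
Photon energy: hc/λ = 5.369e-19 J; per mole, 3.233e5 J mol⁻¹.
Energy required: 2.533e-5 × 3.233e5 = 8.2 J.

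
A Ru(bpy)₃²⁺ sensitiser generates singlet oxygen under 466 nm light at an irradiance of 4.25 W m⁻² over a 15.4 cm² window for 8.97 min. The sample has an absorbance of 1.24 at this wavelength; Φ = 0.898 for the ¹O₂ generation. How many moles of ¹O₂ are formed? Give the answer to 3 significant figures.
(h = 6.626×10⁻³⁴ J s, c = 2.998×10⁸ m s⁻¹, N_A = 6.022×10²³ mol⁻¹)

Photon energy at 466 nm: hc/λ = (6.626×10⁻³⁴)(2.998×10⁸)/(466×10⁻⁹) = 4.263×10⁻¹⁹ J.
Energy delivered: (4.25 W m⁻²)(15.4×10⁻⁴ m²)(538.2 s) = 3.523 J.
Photons incident: 3.523 / 4.263×10⁻¹⁹ = 8.264×10¹⁸, i.e. 8.264×10¹⁸/6.022×10²³ = 1.372×10⁻⁵ mol.
Fraction absorbed: 1 − 10^(−1.24) = 0.9425.
Photons absorbed: 0.9425 × 1.372×10⁻⁵ = 1.293×10⁻⁵ mol.
Product: Φ × n_abs = 0.898 × 1.293×10⁻⁵ = 1.161×10⁻⁵ mol.

1.16×10⁻⁵ mol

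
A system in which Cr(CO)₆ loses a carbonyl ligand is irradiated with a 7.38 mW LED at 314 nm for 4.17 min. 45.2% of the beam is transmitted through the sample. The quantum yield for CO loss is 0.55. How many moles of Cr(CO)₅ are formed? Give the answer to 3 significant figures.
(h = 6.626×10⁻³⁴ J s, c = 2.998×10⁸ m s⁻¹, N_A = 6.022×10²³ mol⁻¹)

Photon energy at 314 nm: hc/λ = (6.626×10⁻³⁴)(2.998×10⁸)/(314×10⁻⁹) = 6.326×10⁻¹⁹ J.
Energy delivered: (7.38 mW)(250.2 s) = 1.846 J.
Photons incident: 1.846 / 6.326×10⁻¹⁹ = 2.918×10¹⁸, i.e. 2.918×10¹⁸/6.022×10²³ = 4.846×10⁻⁶ mol.
Fraction absorbed: 1 − 45.2/100 = 0.5480.
Photons absorbed: 0.5480 × 4.846×10⁻⁶ = 2.656×10⁻⁶ mol.
Product: Φ × n_abs = 0.55 × 2.656×10⁻⁶ = 1.461×10⁻⁶ mol.

1.46×10⁻⁶ mol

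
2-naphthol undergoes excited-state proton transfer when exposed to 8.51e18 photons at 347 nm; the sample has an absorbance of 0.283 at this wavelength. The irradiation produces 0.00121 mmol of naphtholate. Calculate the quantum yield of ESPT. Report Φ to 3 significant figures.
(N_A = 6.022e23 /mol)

Product: 0.00121 mmol = 1.21e-6 mol.
Moles of photons: 8.51e18 / 6.022e23 = 1.413e-5 mol.
Fraction absorbed: 1 − 10^(−0.283) = 0.4788.
Photons absorbed: 0.4788 × 1.413e-5 = 6.765e-6 mol.
Φ = 1.21e-6 mol / 6.765e-6 mol photons = 0.179.

Φ = 0.179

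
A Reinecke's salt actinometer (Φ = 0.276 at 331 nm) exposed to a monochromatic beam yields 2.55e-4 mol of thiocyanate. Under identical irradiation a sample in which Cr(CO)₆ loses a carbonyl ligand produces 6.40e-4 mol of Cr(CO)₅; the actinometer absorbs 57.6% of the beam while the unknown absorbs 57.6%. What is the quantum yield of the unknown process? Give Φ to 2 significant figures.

Photons absorbed by the actinometer: 2.55e-4 / 0.276 = 9.239e-4 mol.
Incident flux: 9.239e-4 / 0.576 = 0.001604 einstein.
Absorbed by unknown: 0.576 × 0.001604 = 9.239e-4 mol.
Φ(unknown) = 6.40e-4 / 9.239e-4 = 0.69.

Φ = 0.69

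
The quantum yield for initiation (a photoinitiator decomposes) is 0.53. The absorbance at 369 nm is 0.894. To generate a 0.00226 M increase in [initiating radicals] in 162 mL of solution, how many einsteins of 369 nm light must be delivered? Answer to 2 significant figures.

Product: (0.00226 M)(0.162 L) = 3.661e-4 mol.
Photons that must be absorbed: 3.661e-4 / 0.53 = 6.908e-4 mol.
Fraction absorbed: 1 − 10^(−0.894) = 0.8724.
Incident photons needed: 6.908e-4 / 0.8724 = 7.918e-4 mol.

7.9e-4 einstein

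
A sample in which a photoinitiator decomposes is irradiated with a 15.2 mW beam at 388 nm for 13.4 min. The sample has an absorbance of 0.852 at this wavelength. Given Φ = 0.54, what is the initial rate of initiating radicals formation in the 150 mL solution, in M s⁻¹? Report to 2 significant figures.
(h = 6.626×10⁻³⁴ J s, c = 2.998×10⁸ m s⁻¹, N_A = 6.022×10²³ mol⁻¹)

1.5×10⁻⁷ M s⁻¹

Photon energy at 388 nm: hc/λ = (6.626×10⁻³⁴)(2.998×10⁸)/(388×10⁻⁹) = 5.120×10⁻¹⁹ J.
Energy delivered: (15.2 mW)(804 s) = 12.22 J.
Photons incident: 12.22 / 5.120×10⁻¹⁹ = 2.387×10¹⁹, i.e. 2.387×10¹⁹/6.022×10²³ = 3.964×10⁻⁵ mol.
Fraction absorbed: 1 − 10^(−0.852) = 0.8594.
Photons absorbed: 0.8594 × 3.964×10⁻⁵ = 3.407×10⁻⁵ mol.
Product formed: 0.54 × 3.407×10⁻⁵ = 1.840×10⁻⁵ mol.
Rate: 1.840×10⁻⁵ mol / (804 s × 0.15 L) = 1.5×10⁻⁷ M s⁻¹.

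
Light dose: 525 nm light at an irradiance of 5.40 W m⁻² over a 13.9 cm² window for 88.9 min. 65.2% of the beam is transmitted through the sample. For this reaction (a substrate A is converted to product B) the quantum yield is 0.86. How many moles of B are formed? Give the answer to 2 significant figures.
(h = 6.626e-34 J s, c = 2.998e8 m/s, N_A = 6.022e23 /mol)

Photon energy at 525 nm: hc/λ = (6.626e-34)(2.998e8)/(525e-9) = 3.784e-19 J.
Energy delivered: (5.40 W m⁻²)(13.9e-4 m²)(5334 s) = 40.04 J.
Photons incident: 40.04 / 3.784e-19 = 1.058e20, i.e. 1.058e20/6.022e23 = 1.757e-4 mol.
Fraction absorbed: 1 − 65.2/100 = 0.3480.
Photons absorbed: 0.3480 × 1.757e-4 = 6.114e-5 mol.
Product: Φ × n_abs = 0.86 × 6.114e-5 = 5.258e-5 mol.

5.3e-5 mol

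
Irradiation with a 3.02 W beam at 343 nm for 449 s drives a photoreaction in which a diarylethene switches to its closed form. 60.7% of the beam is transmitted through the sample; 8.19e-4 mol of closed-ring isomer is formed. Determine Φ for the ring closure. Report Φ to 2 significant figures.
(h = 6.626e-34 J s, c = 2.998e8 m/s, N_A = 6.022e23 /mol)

Φ = 0.54

Photon energy at 343 nm: hc/λ = (6.626e-34)(2.998e8)/(343e-9) = 5.791e-19 J.
Energy delivered: (3.02 W)(449 s) = 1356 J.
Photons incident: 1356 / 5.791e-19 = 2.342e21, i.e. 2.342e21/6.022e23 = 0.003889 mol.
Fraction absorbed: 1 − 60.7/100 = 0.3930.
Photons absorbed: 0.3930 × 0.003889 = 0.001528 mol.
Φ = 8.19e-4 mol / 0.001528 mol photons = 0.54.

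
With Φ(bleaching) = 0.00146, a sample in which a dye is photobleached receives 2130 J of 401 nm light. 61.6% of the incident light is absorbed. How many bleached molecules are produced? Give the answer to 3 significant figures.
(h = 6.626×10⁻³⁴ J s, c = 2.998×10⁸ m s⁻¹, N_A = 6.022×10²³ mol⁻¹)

Photon energy at 401 nm: hc/λ = (6.626×10⁻³⁴)(2.998×10⁸)/(401×10⁻⁹) = 4.954×10⁻¹⁹ J.
Photons incident: 2130 / 4.954×10⁻¹⁹ = 4.300×10²¹, i.e. 4.300×10²¹/6.022×10²³ = 0.007140 mol.
Photons absorbed: 0.616 × 0.007140 = 0.004398 mol.
Product: Φ × n_abs = 0.00146 × 0.004398 = 6.421×10⁻⁶ mol.
As a count: 6.421×10⁻⁶ × 6.022×10²³ = 3.87×10¹⁸.

3.87×10¹⁸ bleached molecules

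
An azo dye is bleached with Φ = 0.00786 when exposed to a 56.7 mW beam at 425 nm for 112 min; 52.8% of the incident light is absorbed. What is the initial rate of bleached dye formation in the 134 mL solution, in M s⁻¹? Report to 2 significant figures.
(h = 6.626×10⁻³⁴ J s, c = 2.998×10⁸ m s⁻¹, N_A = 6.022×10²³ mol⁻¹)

Photon energy at 425 nm: hc/λ = (6.626×10⁻³⁴)(2.998×10⁸)/(425×10⁻⁹) = 4.674×10⁻¹⁹ J.
Energy delivered: (56.7 mW)(6720 s) = 381.0 J.
Photons incident: 381.0 / 4.674×10⁻¹⁹ = 8.151×10²⁰, i.e. 8.151×10²⁰/6.022×10²³ = 0.001354 mol.
Photons absorbed: 0.528 × 0.001354 = 7.149×10⁻⁴ mol.
Product formed: 0.00786 × 7.149×10⁻⁴ = 5.619×10⁻⁶ mol.
Rate: 5.619×10⁻⁶ mol / (6720 s × 0.134 L) = 6.2×10⁻⁹ M s⁻¹.

6.2×10⁻⁹ M s⁻¹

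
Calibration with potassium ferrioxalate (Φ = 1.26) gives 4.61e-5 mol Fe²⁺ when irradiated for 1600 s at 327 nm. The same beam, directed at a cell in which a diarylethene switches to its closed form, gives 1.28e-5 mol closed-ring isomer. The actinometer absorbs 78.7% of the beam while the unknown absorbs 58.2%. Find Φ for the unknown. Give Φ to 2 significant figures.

Photons absorbed by the actinometer: 4.61e-5 / 1.26 = 3.659e-5 mol.
Incident flux: 3.659e-5 / 0.787 = 4.649e-5 einstein.
Absorbed by unknown: 0.582 × 4.649e-5 = 2.706e-5 mol.
Φ(unknown) = 1.28e-5 / 2.706e-5 = 0.47.

Φ = 0.47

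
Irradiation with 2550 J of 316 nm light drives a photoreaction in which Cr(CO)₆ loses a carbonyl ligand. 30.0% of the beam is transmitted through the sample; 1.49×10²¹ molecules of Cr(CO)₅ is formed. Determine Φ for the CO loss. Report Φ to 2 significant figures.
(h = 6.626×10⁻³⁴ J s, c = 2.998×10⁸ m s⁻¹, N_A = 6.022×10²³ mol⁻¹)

Φ = 0.52

Product: 1.49×10²¹ / 6.022×10²³ = 0.002474 mol.
Photon energy at 316 nm: hc/λ = (6.626×10⁻³⁴)(2.998×10⁸)/(316×10⁻⁹) = 6.286×10⁻¹⁹ J.
Photons incident: 2550 / 6.286×10⁻¹⁹ = 4.057×10²¹, i.e. 4.057×10²¹/6.022×10²³ = 0.006737 mol.
Fraction absorbed: 1 − 30.0/100 = 0.7000.
Photons absorbed: 0.7000 × 0.006737 = 0.004716 mol.
Φ = 0.002474 mol / 0.004716 mol photons = 0.52.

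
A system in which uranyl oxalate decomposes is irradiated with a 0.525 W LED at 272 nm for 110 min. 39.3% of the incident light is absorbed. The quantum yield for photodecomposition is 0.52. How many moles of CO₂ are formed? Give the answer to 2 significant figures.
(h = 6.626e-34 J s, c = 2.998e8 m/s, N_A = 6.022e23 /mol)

Photon energy at 272 nm: hc/λ = (6.626e-34)(2.998e8)/(272e-9) = 7.303e-19 J.
Energy delivered: (0.525 W)(6600 s) = 3465 J.
Photons incident: 3465 / 7.303e-19 = 4.745e21, i.e. 4.745e21/6.022e23 = 0.007879 mol.
Photons absorbed: 0.393 × 0.007879 = 0.003096 mol.
Product: Φ × n_abs = 0.52 × 0.003096 = 0.001610 mol.

0.0016 mol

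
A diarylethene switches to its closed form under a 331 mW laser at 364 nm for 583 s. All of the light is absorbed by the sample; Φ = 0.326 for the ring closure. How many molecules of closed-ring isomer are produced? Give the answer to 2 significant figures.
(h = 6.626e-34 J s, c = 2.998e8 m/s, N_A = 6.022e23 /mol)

Photon energy at 364 nm: hc/λ = (6.626e-34)(2.998e8)/(364e-9) = 5.457e-19 J.
Energy delivered: (331 mW)(583 s) = 193.0 J.
Photons incident: 193.0 / 5.457e-19 = 3.537e20, i.e. 3.537e20/6.022e23 = 5.873e-4 mol.
Product: Φ × n_abs = 0.326 × 5.873e-4 = 1.915e-4 mol.
As a count: 1.915e-4 × 6.022e23 = 1.2e20.

1.2e20 molecules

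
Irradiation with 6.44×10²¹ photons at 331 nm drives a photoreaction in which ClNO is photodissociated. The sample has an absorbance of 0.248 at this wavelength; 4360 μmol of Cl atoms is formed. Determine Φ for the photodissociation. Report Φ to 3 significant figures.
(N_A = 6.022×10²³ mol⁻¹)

Product: 4360 μmol = 0.00436 mol.
Moles of photons: 6.44×10²¹ / 6.022×10²³ = 0.01069 mol.
Fraction absorbed: 1 − 10^(−0.248) = 0.4351.
Photons absorbed: 0.4351 × 0.01069 = 0.004651 mol.
Φ = 0.00436 mol / 0.004651 mol photons = 0.937.

Φ = 0.937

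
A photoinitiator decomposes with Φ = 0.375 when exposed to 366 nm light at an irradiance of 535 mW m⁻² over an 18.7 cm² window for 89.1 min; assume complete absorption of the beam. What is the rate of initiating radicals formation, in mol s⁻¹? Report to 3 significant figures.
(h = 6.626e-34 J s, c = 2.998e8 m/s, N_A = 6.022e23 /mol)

Photon energy at 366 nm: hc/λ = (6.626e-34)(2.998e8)/(366e-9) = 5.428e-19 J.
Energy delivered: (535 mW m⁻²)(18.7e-4 m²)(5346 s) = 5.348 J.
Photons incident: 5.348 / 5.428e-19 = 9.853e18, i.e. 9.853e18/6.022e23 = 1.636e-5 mol.
Product formed: 0.375 × 1.636e-5 = 6.135e-6 mol.
Rate: 6.135e-6 / 5346 s = 1.15e-9 mol s⁻¹.

1.15e-9 mol s⁻¹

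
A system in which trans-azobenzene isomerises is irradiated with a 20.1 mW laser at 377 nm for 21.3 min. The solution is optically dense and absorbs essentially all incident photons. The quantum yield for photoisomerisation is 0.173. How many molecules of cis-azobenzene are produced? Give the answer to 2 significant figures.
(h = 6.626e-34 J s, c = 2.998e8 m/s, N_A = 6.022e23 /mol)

8.4e18 molecules

Photon energy at 377 nm: hc/λ = (6.626e-34)(2.998e8)/(377e-9) = 5.269e-19 J.
Energy delivered: (20.1 mW)(1278 s) = 25.69 J.
Photons incident: 25.69 / 5.269e-19 = 4.876e19, i.e. 4.876e19/6.022e23 = 8.097e-5 mol.
Product: Φ × n_abs = 0.173 × 8.097e-5 = 1.401e-5 mol.
As a count: 1.401e-5 × 6.022e23 = 8.4e18.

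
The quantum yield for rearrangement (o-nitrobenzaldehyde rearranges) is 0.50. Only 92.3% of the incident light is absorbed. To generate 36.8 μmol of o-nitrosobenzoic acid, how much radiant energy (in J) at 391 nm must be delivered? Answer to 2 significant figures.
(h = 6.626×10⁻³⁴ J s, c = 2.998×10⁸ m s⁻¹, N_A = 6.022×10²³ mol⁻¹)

24 J

Product: 36.8 μmol = 3.68×10⁻⁵ mol.
Photons that must be absorbed: 3.68×10⁻⁵ / 0.50 = 7.360×10⁻⁵ mol.
Incident photons needed: 7.360×10⁻⁵ / 0.923 = 7.974×10⁻⁵ mol.
Photon energy: hc/λ = 5.080×10⁻¹⁹ J; per mole, 3.059×10⁵ J mol⁻¹.
Energy required: 7.974×10⁻⁵ × 3.059×10⁵ = 24 J.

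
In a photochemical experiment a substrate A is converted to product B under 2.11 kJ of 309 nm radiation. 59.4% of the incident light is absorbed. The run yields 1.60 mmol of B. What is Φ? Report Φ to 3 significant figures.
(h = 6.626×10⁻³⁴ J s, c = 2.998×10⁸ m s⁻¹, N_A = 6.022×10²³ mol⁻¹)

Φ = 0.494

Product: 1.60 mmol = 0.00160 mol.
Photon energy at 309 nm: hc/λ = (6.626×10⁻³⁴)(2.998×10⁸)/(309×10⁻⁹) = 6.429×10⁻¹⁹ J.
Incident energy: 2.11 kJ = 2110 J.
Photons incident: 2110 / 6.429×10⁻¹⁹ = 3.282×10²¹, i.e. 3.282×10²¹/6.022×10²³ = 0.005450 mol.
Photons absorbed: 0.594 × 0.005450 = 0.003237 mol.
Φ = 0.00160 mol / 0.003237 mol photons = 0.494.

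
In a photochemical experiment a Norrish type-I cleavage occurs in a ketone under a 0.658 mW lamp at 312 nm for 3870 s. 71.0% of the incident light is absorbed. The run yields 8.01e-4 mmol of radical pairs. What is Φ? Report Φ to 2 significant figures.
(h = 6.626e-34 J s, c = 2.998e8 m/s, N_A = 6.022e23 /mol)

Product: 8.01e-4 mmol = 8.01e-7 mol.
Photon energy at 312 nm: hc/λ = (6.626e-34)(2.998e8)/(312e-9) = 6.367e-19 J.
Energy delivered: (0.658 mW)(3870 s) = 2.546 J.
Photons incident: 2.546 / 6.367e-19 = 3.999e18, i.e. 3.999e18/6.022e23 = 6.641e-6 mol.
Photons absorbed: 0.710 × 6.641e-6 = 4.715e-6 mol.
Φ = 8.01e-7 mol / 4.715e-6 mol photons = 0.17.

Φ = 0.17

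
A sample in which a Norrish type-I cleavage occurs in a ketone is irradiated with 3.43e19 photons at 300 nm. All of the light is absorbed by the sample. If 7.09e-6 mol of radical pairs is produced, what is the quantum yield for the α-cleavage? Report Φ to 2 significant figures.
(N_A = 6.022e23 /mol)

Φ = 0.12

Moles of photons: 3.43e19 / 6.022e23 = 5.696e-5 mol.
Φ = 7.09e-6 mol / 5.696e-5 mol photons = 0.12.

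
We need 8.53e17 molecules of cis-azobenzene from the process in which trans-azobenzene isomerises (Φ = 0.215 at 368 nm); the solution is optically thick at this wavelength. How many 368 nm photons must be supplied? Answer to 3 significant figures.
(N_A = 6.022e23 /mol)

Product: 8.53e17 / 6.022e23 = 1.416e-6 mol.
Photons that must be absorbed: 1.416e-6 / 0.215 = 6.586e-6 mol.
Photon count: 6.586e-6 × 6.022e23 = 3.97e18.

3.97e18 photons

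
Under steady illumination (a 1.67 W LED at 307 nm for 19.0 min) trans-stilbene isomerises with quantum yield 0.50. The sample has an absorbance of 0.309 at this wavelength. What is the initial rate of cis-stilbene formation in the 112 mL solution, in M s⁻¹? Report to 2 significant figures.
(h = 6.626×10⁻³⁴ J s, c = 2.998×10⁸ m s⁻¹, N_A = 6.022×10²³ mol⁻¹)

Photon energy at 307 nm: hc/λ = (6.626×10⁻³⁴)(2.998×10⁸)/(307×10⁻⁹) = 6.471×10⁻¹⁹ J.
Energy delivered: (1.67 W)(1140 s) = 1904 J.
Photons incident: 1904 / 6.471×10⁻¹⁹ = 2.942×10²¹, i.e. 2.942×10²¹/6.022×10²³ = 0.004885 mol.
Fraction absorbed: 1 − 10^(−0.309) = 0.5091.
Photons absorbed: 0.5091 × 0.004885 = 0.002487 mol.
Product formed: 0.50 × 0.002487 = 0.001244 mol.
Rate: 0.001244 mol / (1140 s × 0.112 L) = 9.7×10⁻⁶ M s⁻¹.

9.7×10⁻⁶ M s⁻¹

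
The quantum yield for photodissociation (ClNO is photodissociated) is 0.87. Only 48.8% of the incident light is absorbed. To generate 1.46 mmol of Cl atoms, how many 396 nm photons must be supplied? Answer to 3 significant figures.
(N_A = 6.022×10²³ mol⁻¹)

Product: 1.46 mmol = 0.00146 mol.
Photons that must be absorbed: 0.00146 / 0.87 = 0.001678 mol.
Incident photons needed: 0.001678 / 0.488 = 0.003439 mol.
Photon count: 0.003439 × 6.022×10²³ = 2.07×10²¹.

2.07×10²¹ photons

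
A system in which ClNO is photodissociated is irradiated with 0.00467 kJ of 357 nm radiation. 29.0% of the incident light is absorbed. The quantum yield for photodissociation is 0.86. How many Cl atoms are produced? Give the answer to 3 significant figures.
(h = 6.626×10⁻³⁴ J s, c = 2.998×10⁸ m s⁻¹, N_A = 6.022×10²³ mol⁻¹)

Photon energy at 357 nm: hc/λ = (6.626×10⁻³⁴)(2.998×10⁸)/(357×10⁻⁹) = 5.564×10⁻¹⁹ J.
Incident energy: 0.00467 kJ = 4.67 J.
Photons incident: 4.67 / 5.564×10⁻¹⁹ = 8.393×10¹⁸, i.e. 8.393×10¹⁸/6.022×10²³ = 1.394×10⁻⁵ mol.
Photons absorbed: 0.290 × 1.394×10⁻⁵ = 4.043×10⁻⁶ mol.
Product: Φ × n_abs = 0.86 × 4.043×10⁻⁶ = 3.477×10⁻⁶ mol.
As a count: 3.477×10⁻⁶ × 6.022×10²³ = 2.09×10¹⁸.

2.09×10¹⁸ atoms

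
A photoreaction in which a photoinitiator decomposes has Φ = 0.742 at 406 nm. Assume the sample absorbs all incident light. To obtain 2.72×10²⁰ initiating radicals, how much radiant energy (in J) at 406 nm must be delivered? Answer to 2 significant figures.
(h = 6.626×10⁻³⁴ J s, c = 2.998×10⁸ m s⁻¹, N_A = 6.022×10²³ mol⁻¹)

Product: 2.72×10²⁰ / 6.022×10²³ = 4.517×10⁻⁴ mol.
Photons that must be absorbed: 4.517×10⁻⁴ / 0.742 = 6.088×10⁻⁴ mol.
Photon energy: hc/λ = 4.893×10⁻¹⁹ J; per mole, 2.947×10⁵ J mol⁻¹.
Energy required: 6.088×10⁻⁴ × 2.947×10⁵ = 180 J.

180 J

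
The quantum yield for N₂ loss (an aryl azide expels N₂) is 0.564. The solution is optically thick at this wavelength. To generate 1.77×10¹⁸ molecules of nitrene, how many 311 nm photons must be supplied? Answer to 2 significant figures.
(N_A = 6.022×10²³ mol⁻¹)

Product: 1.77×10¹⁸ / 6.022×10²³ = 2.939×10⁻⁶ mol.
Photons that must be absorbed: 2.939×10⁻⁶ / 0.564 = 5.211×10⁻⁶ mol.
Photon count: 5.211×10⁻⁶ × 6.022×10²³ = 3.1×10¹⁸.

3.1×10¹⁸ photons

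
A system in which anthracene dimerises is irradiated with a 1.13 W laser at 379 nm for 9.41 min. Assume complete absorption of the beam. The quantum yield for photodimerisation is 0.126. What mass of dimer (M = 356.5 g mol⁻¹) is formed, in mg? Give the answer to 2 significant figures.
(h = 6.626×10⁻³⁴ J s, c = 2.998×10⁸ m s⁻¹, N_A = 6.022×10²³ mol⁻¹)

91 mg

Photon energy at 379 nm: hc/λ = (6.626×10⁻³⁴)(2.998×10⁸)/(379×10⁻⁹) = 5.241×10⁻¹⁹ J.
Energy delivered: (1.13 W)(564.6 s) = 638.0 J.
Photons incident: 638.0 / 5.241×10⁻¹⁹ = 1.217×10²¹, i.e. 1.217×10²¹/6.022×10²³ = 0.002021 mol.
Product: Φ × n_abs = 0.126 × 0.002021 = 2.546×10⁻⁴ mol.
Mass: 2.546×10⁻⁴ × 356.5 = 0.09076 g = 91 mg.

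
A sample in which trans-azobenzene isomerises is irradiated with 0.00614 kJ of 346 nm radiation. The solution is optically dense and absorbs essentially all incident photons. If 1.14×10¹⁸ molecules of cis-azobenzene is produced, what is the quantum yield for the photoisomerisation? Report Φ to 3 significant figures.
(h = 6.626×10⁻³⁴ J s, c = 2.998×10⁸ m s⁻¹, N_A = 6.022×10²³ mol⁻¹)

Product: 1.14×10¹⁸ / 6.022×10²³ = 1.893×10⁻⁶ mol.
Photon energy at 346 nm: hc/λ = (6.626×10⁻³⁴)(2.998×10⁸)/(346×10⁻⁹) = 5.741×10⁻¹⁹ J.
Incident energy: 0.00614 kJ = 6.14 J.
Photons incident: 6.14 / 5.741×10⁻¹⁹ = 1.070×10¹⁹, i.e. 1.070×10¹⁹/6.022×10²³ = 1.777×10⁻⁵ mol.
Φ = 1.893×10⁻⁶ mol / 1.777×10⁻⁵ mol photons = 0.107.

Φ = 0.107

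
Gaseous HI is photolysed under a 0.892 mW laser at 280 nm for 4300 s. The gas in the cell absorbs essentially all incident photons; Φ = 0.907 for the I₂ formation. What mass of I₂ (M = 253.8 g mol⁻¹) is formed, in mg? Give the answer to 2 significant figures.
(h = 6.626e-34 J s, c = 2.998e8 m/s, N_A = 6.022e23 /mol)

Photon energy at 280 nm: hc/λ = (6.626e-34)(2.998e8)/(280e-9) = 7.095e-19 J.
Energy delivered: (0.892 mW)(4300 s) = 3.836 J.
Photons incident: 3.836 / 7.095e-19 = 5.407e18, i.e. 5.407e18/6.022e23 = 8.979e-6 mol.
Product: Φ × n_abs = 0.907 × 8.979e-6 = 8.144e-6 mol.
Mass: 8.144e-6 × 253.8 = 0.002067 g = 2.1 mg.

2.1 mg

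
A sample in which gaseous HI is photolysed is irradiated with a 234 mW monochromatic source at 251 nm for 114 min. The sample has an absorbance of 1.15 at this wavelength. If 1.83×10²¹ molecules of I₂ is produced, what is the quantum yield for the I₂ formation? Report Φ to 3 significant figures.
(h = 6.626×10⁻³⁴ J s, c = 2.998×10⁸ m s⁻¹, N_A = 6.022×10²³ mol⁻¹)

Product: 1.83×10²¹ / 6.022×10²³ = 0.003039 mol.
Photon energy at 251 nm: hc/λ = (6.626×10⁻³⁴)(2.998×10⁸)/(251×10⁻⁹) = 7.914×10⁻¹⁹ J.
Energy delivered: (234 mW)(6840 s) = 1601 J.
Photons incident: 1601 / 7.914×10⁻¹⁹ = 2.023×10²¹, i.e. 2.023×10²¹/6.022×10²³ = 0.003359 mol.
Fraction absorbed: 1 − 10^(−1.15) = 0.9292.
Photons absorbed: 0.9292 × 0.003359 = 0.003121 mol.
Φ = 0.003039 mol / 0.003121 mol photons = 0.974.

Φ = 0.974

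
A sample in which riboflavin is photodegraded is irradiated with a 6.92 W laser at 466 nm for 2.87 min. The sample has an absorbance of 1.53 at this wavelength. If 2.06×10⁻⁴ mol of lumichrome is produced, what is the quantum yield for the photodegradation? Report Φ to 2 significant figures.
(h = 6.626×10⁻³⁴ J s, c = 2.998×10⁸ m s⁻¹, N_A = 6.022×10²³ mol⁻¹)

Φ = 0.046

Photon energy at 466 nm: hc/λ = (6.626×10⁻³⁴)(2.998×10⁸)/(466×10⁻⁹) = 4.263×10⁻¹⁹ J.
Energy delivered: (6.92 W)(172.2 s) = 1192 J.
Photons incident: 1192 / 4.263×10⁻¹⁹ = 2.796×10²¹, i.e. 2.796×10²¹/6.022×10²³ = 0.004643 mol.
Fraction absorbed: 1 − 10^(−1.53) = 0.9705.
Photons absorbed: 0.9705 × 0.004643 = 0.004506 mol.
Φ = 2.06×10⁻⁴ mol / 0.004506 mol photons = 0.046.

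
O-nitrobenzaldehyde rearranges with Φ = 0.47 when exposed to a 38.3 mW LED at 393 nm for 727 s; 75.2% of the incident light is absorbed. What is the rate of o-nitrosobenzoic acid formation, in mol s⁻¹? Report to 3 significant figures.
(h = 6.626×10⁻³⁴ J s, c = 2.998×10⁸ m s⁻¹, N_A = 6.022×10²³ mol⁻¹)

Photon energy at 393 nm: hc/λ = (6.626×10⁻³⁴)(2.998×10⁸)/(393×10⁻⁹) = 5.055×10⁻¹⁹ J.
Energy delivered: (38.3 mW)(727 s) = 27.84 J.
Photons incident: 27.84 / 5.055×10⁻¹⁹ = 5.507×10¹⁹, i.e. 5.507×10¹⁹/6.022×10²³ = 9.145×10⁻⁵ mol.
Photons absorbed: 0.752 × 9.145×10⁻⁵ = 6.877×10⁻⁵ mol.
Product formed: 0.47 × 6.877×10⁻⁵ = 3.232×10⁻⁵ mol.
Rate: 3.232×10⁻⁵ / 727 s = 4.45×10⁻⁸ mol s⁻¹.

4.45×10⁻⁸ mol s⁻¹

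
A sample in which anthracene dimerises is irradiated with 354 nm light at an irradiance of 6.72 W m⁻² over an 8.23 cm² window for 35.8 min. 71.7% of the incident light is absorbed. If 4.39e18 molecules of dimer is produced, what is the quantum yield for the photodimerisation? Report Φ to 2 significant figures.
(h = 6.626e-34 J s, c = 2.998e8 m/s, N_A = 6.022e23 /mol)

Product: 4.39e18 / 6.022e23 = 7.290e-6 mol.
Photon energy at 354 nm: hc/λ = (6.626e-34)(2.998e8)/(354e-9) = 5.612e-19 J.
Energy delivered: (6.72 W m⁻²)(8.23e-4 m²)(2148 s) = 11.88 J.
Photons incident: 11.88 / 5.612e-19 = 2.117e19, i.e. 2.117e19/6.022e23 = 3.515e-5 mol.
Photons absorbed: 0.717 × 3.515e-5 = 2.520e-5 mol.
Φ = 7.290e-6 mol / 2.520e-5 mol photons = 0.29.

Φ = 0.29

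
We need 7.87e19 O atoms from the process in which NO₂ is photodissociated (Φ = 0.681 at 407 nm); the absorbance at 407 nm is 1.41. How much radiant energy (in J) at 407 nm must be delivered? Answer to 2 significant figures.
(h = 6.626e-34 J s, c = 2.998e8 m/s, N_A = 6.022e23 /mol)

59 J

Product: 7.87e19 / 6.022e23 = 1.307e-4 mol.
Photons that must be absorbed: 1.307e-4 / 0.681 = 1.919e-4 mol.
Fraction absorbed: 1 − 10^(−1.41) = 0.9611.
Incident photons needed: 1.919e-4 / 0.9611 = 1.997e-4 mol.
Photon energy: hc/λ = 4.881e-19 J; per mole, 2.939e5 J mol⁻¹.
Energy required: 1.997e-4 × 2.939e5 = 59 J.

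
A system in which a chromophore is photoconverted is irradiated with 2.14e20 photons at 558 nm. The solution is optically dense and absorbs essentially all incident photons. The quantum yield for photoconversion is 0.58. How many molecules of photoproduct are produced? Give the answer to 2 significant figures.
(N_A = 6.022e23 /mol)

Moles of photons: 2.14e20 / 6.022e23 = 3.554e-4 mol.
Product: Φ × n_abs = 0.58 × 3.554e-4 = 2.061e-4 mol.
As a count: 2.061e-4 × 6.022e23 = 1.2e20.

1.2e20 molecules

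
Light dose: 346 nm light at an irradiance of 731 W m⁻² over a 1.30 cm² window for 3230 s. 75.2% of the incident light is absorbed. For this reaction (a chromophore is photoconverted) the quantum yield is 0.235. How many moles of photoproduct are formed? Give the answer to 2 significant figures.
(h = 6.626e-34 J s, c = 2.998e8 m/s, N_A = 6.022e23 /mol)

1.6e-4 mol

Photon energy at 346 nm: hc/λ = (6.626e-34)(2.998e8)/(346e-9) = 5.741e-19 J.
Energy delivered: (731 W m⁻²)(1.30e-4 m²)(3230 s) = 306.9 J.
Photons incident: 306.9 / 5.741e-19 = 5.346e20, i.e. 5.346e20/6.022e23 = 8.877e-4 mol.
Photons absorbed: 0.752 × 8.877e-4 = 6.676e-4 mol.
Product: Φ × n_abs = 0.235 × 6.676e-4 = 1.569e-4 mol.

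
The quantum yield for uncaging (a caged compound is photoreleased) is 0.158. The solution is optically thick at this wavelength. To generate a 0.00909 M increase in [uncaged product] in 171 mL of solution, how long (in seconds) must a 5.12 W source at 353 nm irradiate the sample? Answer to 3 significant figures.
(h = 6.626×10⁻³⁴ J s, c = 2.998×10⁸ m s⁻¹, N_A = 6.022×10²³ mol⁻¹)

t ≈ 651 s

Product: (0.00909 M)(0.171 L) = 0.001554 mol.
Photons that must be absorbed: 0.001554 / 0.158 = 0.009835 mol.
Photon energy: hc/λ = 5.627×10⁻¹⁹ J; per mole, 3.389×10⁵ J mol⁻¹.
Energy required: 0.009835 × 3.389×10⁵ = 3333 J.
Time: 3333 J / 5.12 W = 651 s.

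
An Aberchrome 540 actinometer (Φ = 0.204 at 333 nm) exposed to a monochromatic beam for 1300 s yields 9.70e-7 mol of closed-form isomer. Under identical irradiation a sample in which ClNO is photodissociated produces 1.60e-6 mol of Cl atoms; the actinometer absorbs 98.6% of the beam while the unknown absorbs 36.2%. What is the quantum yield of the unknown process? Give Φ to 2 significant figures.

Φ = 0.92

Photons absorbed by the actinometer: 9.70e-7 / 0.204 = 4.755e-6 mol.
Incident flux: 4.755e-6 / 0.986 = 4.823e-6 einstein.
Absorbed by unknown: 0.362 × 4.823e-6 = 1.746e-6 mol.
Φ(unknown) = 1.60e-6 / 1.746e-6 = 0.92.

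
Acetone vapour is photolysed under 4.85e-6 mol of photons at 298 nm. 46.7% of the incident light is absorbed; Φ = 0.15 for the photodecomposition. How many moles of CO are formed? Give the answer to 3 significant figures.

Photons absorbed: 0.467 × 4.85e-6 = 2.265e-6 mol.
Product: Φ × n_abs = 0.15 × 2.265e-6 = 3.397e-7 mol.

3.40e-7 mol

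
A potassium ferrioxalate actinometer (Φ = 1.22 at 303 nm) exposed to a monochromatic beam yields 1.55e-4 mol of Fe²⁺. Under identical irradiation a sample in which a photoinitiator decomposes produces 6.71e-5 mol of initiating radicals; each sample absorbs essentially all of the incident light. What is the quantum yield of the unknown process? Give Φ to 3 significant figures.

Photons absorbed by the actinometer: 1.55e-4 / 1.22 = 1.270e-4 mol.
Φ(unknown) = 6.71e-5 / 1.270e-4 = 0.528.

Φ = 0.528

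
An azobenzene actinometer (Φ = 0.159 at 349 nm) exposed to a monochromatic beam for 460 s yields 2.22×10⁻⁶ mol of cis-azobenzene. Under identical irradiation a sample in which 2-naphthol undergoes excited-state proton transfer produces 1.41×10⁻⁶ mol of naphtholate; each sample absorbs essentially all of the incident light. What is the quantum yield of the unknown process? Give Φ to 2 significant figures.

Φ = 0.10

Photons absorbed by the actinometer: 2.22×10⁻⁶ / 0.159 = 1.396×10⁻⁵ mol.
Φ(unknown) = 1.41×10⁻⁶ / 1.396×10⁻⁵ = 0.10.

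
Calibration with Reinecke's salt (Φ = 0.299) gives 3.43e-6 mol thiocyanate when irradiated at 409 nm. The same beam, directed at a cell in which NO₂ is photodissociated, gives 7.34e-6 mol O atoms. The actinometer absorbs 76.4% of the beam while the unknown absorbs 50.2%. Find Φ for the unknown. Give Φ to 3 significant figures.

Φ = 0.974

Photons absorbed by the actinometer: 3.43e-6 / 0.299 = 1.147e-5 mol.
Incident flux: 1.147e-5 / 0.764 = 1.501e-5 einstein.
Absorbed by unknown: 0.502 × 1.501e-5 = 7.535e-6 mol.
Φ(unknown) = 7.34e-6 / 7.535e-6 = 0.974.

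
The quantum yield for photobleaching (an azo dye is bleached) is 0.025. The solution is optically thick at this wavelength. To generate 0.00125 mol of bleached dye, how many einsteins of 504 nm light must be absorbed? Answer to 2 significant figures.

0.050 einstein

Photons that must be absorbed: 0.00125 / 0.025 = 0.05000 mol.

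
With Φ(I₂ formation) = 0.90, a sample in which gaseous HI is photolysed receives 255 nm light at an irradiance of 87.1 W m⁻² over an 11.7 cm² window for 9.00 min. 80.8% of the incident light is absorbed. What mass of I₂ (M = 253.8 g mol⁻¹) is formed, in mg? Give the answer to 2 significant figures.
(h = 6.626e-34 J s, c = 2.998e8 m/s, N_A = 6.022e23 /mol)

22 mg

Photon energy at 255 nm: hc/λ = (6.626e-34)(2.998e8)/(255e-9) = 7.790e-19 J.
Energy delivered: (87.1 W m⁻²)(11.7e-4 m²)(540 s) = 55.03 J.
Photons incident: 55.03 / 7.790e-19 = 7.064e19, i.e. 7.064e19/6.022e23 = 1.173e-4 mol.
Photons absorbed: 0.808 × 1.173e-4 = 9.478e-5 mol.
Product: Φ × n_abs = 0.90 × 9.478e-5 = 8.530e-5 mol.
Mass: 8.530e-5 × 253.8 = 0.02165 g = 22 mg.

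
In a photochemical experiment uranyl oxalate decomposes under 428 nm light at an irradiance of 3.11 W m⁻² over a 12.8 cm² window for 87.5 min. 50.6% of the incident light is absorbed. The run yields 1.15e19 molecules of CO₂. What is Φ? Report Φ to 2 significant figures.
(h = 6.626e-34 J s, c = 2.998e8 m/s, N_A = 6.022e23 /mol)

Product: 1.15e19 / 6.022e23 = 1.910e-5 mol.
Photon energy at 428 nm: hc/λ = (6.626e-34)(2.998e8)/(428e-9) = 4.641e-19 J.
Energy delivered: (3.11 W m⁻²)(12.8e-4 m²)(5250 s) = 20.90 J.
Photons incident: 20.90 / 4.641e-19 = 4.503e19, i.e. 4.503e19/6.022e23 = 7.478e-5 mol.
Photons absorbed: 0.506 × 7.478e-5 = 3.784e-5 mol.
Φ = 1.910e-5 mol / 3.784e-5 mol photons = 0.50.

Φ = 0.50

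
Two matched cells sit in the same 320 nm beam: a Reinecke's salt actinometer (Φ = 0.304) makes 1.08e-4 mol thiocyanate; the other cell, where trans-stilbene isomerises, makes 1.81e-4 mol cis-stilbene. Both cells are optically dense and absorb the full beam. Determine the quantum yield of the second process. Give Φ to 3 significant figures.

Φ = 0.509

Photons absorbed by the actinometer: 1.08e-4 / 0.304 = 3.553e-4 mol.
Φ(unknown) = 1.81e-4 / 3.553e-4 = 0.509.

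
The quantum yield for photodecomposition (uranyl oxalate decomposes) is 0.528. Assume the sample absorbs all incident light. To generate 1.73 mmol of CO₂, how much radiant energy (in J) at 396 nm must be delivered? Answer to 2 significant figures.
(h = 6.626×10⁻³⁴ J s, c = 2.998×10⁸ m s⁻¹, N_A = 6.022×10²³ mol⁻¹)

990 J

Product: 1.73 mmol = 0.00173 mol.
Photons that must be absorbed: 0.00173 / 0.528 = 0.003277 mol.
Photon energy: hc/λ = 5.016×10⁻¹⁹ J; per mole, 3.021×10⁵ J mol⁻¹.
Energy required: 0.003277 × 3.021×10⁵ = 990 J.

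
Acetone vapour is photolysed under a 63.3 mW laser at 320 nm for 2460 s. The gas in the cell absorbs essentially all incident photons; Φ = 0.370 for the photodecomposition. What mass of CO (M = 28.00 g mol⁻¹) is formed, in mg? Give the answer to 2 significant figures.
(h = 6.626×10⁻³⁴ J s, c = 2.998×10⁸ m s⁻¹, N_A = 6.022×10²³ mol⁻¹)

Photon energy at 320 nm: hc/λ = (6.626×10⁻³⁴)(2.998×10⁸)/(320×10⁻⁹) = 6.208×10⁻¹⁹ J.
Energy delivered: (63.3 mW)(2460 s) = 155.7 J.
Photons incident: 155.7 / 6.208×10⁻¹⁹ = 2.508×10²⁰, i.e. 2.508×10²⁰/6.022×10²³ = 4.165×10⁻⁴ mol.
Product: Φ × n_abs = 0.370 × 4.165×10⁻⁴ = 1.541×10⁻⁴ mol.
Mass: 1.541×10⁻⁴ × 28.00 = 0.004315 g = 4.3 mg.

4.3 mg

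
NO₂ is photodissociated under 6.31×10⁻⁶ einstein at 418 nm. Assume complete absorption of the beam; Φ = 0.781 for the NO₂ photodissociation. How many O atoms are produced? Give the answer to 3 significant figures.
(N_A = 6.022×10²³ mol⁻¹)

Product: Φ × n_abs = 0.781 × 6.31×10⁻⁶ = 4.928×10⁻⁶ mol.
As a count: 4.928×10⁻⁶ × 6.022×10²³ = 2.97×10¹⁸.

2.97×10¹⁸ atoms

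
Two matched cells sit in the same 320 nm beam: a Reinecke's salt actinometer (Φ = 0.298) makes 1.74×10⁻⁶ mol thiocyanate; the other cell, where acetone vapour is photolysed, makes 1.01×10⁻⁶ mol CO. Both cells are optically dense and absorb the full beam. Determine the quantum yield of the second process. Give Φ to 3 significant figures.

Photons absorbed by the actinometer: 1.74×10⁻⁶ / 0.298 = 5.839×10⁻⁶ mol.
Φ(unknown) = 1.01×10⁻⁶ / 5.839×10⁻⁶ = 0.173.

Φ = 0.173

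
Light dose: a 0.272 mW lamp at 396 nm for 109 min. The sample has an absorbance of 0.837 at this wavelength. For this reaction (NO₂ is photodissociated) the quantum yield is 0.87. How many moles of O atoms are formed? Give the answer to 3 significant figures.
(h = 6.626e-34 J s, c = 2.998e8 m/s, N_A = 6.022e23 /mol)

Photon energy at 396 nm: hc/λ = (6.626e-34)(2.998e8)/(396e-9) = 5.016e-19 J.
Energy delivered: (0.272 mW)(6540 s) = 1.779 J.
Photons incident: 1.779 / 5.016e-19 = 3.547e18, i.e. 3.547e18/6.022e23 = 5.890e-6 mol.
Fraction absorbed: 1 − 10^(−0.837) = 0.8545.
Photons absorbed: 0.8545 × 5.890e-6 = 5.033e-6 mol.
Product: Φ × n_abs = 0.87 × 5.033e-6 = 4.379e-6 mol.

4.38e-6 mol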